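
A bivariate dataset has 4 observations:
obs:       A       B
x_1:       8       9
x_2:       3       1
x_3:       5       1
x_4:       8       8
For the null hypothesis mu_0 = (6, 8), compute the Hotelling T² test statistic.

Step 1 — sample mean vector:
  mean(A) = (8 + 3 + 5 + 8) / 4 = 24/4 = 6
  mean(B) = (9 + 1 + 1 + 8) / 4 = 19/4 = 4.75
  x̄ = (6, 4.75),  deviation x̄ - mu_0 = (6, 4.75) - (6, 8) = (0, -3.25).

Step 2 — sample covariance matrix, S[i,j] = (1/(n-1)) · Σ_k (x_{k,i} - mean_i) · (x_{k,j} - mean_j), divisor n-1 = 3:
  S[A,A] = ((2)·(2) + (-3)·(-3) + (-1)·(-1) + (2)·(2)) / 3 = 18/3 = 6
  S[A,B] = ((2)·(4.25) + (-3)·(-3.75) + (-1)·(-3.75) + (2)·(3.25)) / 3 = 30/3 = 10
  S[B,B] = ((4.25)·(4.25) + (-3.75)·(-3.75) + (-3.75)·(-3.75) + (3.25)·(3.25)) / 3 = 56.75/3 = 18.9167
  S = [[6, 10],
 [10, 18.9167]].

Step 3 — invert S. det(S) = 6·18.9167 - (10)² = 13.5.
  S^{-1} = (1/det) · [[d, -b], [-b, a]] = [[1.4012, -0.7407],
 [-0.7407, 0.4444]].

Step 4 — quadratic form (x̄ - mu_0)^T · S^{-1} · (x̄ - mu_0):
  S^{-1} · (x̄ - mu_0) = (2.4074, -1.4444),
  (x̄ - mu_0)^T · [...] = (0)·(2.4074) + (-3.25)·(-1.4444) = 4.6944.

Step 5 — scale by n: T² = 4 · 4.6944 = 18.7778.

T² ≈ 18.7778


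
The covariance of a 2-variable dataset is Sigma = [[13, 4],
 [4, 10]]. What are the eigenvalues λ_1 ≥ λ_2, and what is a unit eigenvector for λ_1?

Step 1 — characteristic polynomial of 2×2 Sigma:
  det(Sigma - λI) = λ² - trace · λ + det = 0.
  trace = 13 + 10 = 23, det = 13·10 - (4)² = 114.
Step 2 — discriminant:
  Δ = trace² - 4·det = 529 - 456 = 73.
Step 3 — eigenvalues:
  λ = (trace ± √Δ)/2 = (23 ± 8.544)/2,
  λ_1 = 15.772,  λ_2 = 7.228.

Step 4 — unit eigenvector for λ_1: solve (Sigma - λ_1 I)v = 0. First row:
  (13 - 15.772)·v_x + (4)·v_y = 0, i.e. (-2.772)·v_x + (4)·v_y = 0,
  so v ∝ (b, λ_1 - a) = (4, 2.772) = u.
  ||u|| = √((4)² + (2.772)²) = √(23.684) ≈ 4.8666,
  v_1 = u/||u|| ≈ (0.8219, 0.5696) (||v_1|| = 1).

λ_1 = 15.772,  λ_2 = 7.228;  v_1 ≈ (0.8219, 0.5696)


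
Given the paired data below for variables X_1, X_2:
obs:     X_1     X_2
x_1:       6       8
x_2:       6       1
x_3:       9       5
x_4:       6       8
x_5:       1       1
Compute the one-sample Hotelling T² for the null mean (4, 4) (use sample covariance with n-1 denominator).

Step 1 — sample mean vector:
  mean(X_1) = (6 + 6 + 9 + 6 + 1) / 5 = 28/5 = 5.6
  mean(X_2) = (8 + 1 + 5 + 8 + 1) / 5 = 23/5 = 4.6
  x̄ = (5.6, 4.6),  deviation x̄ - mu_0 = (5.6, 4.6) - (4, 4) = (1.6, 0.6).

Step 2 — sample covariance matrix, S[i,j] = (1/(n-1)) · Σ_k (x_{k,i} - mean_i) · (x_{k,j} - mean_j), divisor n-1 = 4:
  S[X_1,X_1] = ((0.4)·(0.4) + (0.4)·(0.4) + (3.4)·(3.4) + (0.4)·(0.4) + (-4.6)·(-4.6)) / 4 = 33.2/4 = 8.3
  S[X_1,X_2] = ((0.4)·(3.4) + (0.4)·(-3.6) + (3.4)·(0.4) + (0.4)·(3.4) + (-4.6)·(-3.6)) / 4 = 19.2/4 = 4.8
  S[X_2,X_2] = ((3.4)·(3.4) + (-3.6)·(-3.6) + (0.4)·(0.4) + (3.4)·(3.4) + (-3.6)·(-3.6)) / 4 = 49.2/4 = 12.3
  S = [[8.3, 4.8],
 [4.8, 12.3]].

Step 3 — invert S. det(S) = 8.3·12.3 - (4.8)² = 79.05.
  S^{-1} = (1/det) · [[d, -b], [-b, a]] = [[0.1556, -0.0607],
 [-0.0607, 0.105]].

Step 4 — quadratic form (x̄ - mu_0)^T · S^{-1} · (x̄ - mu_0):
  S^{-1} · (x̄ - mu_0) = (0.2125, -0.0342),
  (x̄ - mu_0)^T · [...] = (1.6)·(0.2125) + (0.6)·(-0.0342) = 0.3195.

Step 5 — scale by n: T² = 5 · 0.3195 = 1.5977.

T² ≈ 1.5977


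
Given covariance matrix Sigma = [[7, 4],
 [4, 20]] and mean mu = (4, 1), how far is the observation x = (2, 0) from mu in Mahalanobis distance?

Step 1 — centre the observation: (x - mu) = (-2, -1).

Step 2 — invert Sigma. det(Sigma) = 7·20 - (4)² = 124.
  Sigma^{-1} = (1/det) · [[d, -b], [-b, a]] = [[0.1613, -0.0323],
 [-0.0323, 0.0565]].

Step 3 — form the quadratic (x - mu)^T · Sigma^{-1} · (x - mu):
  Sigma^{-1} · (x - mu) = (-0.2903, 0.0081).
  (x - mu)^T · [Sigma^{-1} · (x - mu)] = (-2)·(-0.2903) + (-1)·(0.0081) = 0.5726.

Step 4 — take square root: d = √(0.5726) ≈ 0.7567.

d(x, mu) = √(0.5726) ≈ 0.7567


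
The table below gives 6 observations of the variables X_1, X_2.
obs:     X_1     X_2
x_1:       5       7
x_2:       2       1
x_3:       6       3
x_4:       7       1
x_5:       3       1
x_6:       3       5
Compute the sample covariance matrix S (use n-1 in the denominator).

Step 1 — column means:
  mean(X_1) = (5 + 2 + 6 + 7 + 3 + 3) / 6 = 26/6 = 4.3333
  mean(X_2) = (7 + 1 + 3 + 1 + 1 + 5) / 6 = 18/6 = 3

Step 2 — sample covariance S[i,j] = (1/(n-1)) · Σ_k (x_{k,i} - mean_i) · (x_{k,j} - mean_j), with n-1 = 5.
  S[X_1,X_1] = ((0.6667)·(0.6667) + (-2.3333)·(-2.3333) + (1.6667)·(1.6667) + (2.6667)·(2.6667) + (-1.3333)·(-1.3333) + (-1.3333)·(-1.3333)) / 5 = 19.3333/5 = 3.8667
  S[X_1,X_2] = ((0.6667)·(4) + (-2.3333)·(-2) + (1.6667)·(0) + (2.6667)·(-2) + (-1.3333)·(-2) + (-1.3333)·(2)) / 5 = 2/5 = 0.4
  S[X_2,X_2] = ((4)·(4) + (-2)·(-2) + (0)·(0) + (-2)·(-2) + (-2)·(-2) + (2)·(2)) / 5 = 32/5 = 6.4

S is symmetric (S[j,i] = S[i,j]). Assembling:

S = [[3.8667, 0.4],
 [0.4, 6.4]]


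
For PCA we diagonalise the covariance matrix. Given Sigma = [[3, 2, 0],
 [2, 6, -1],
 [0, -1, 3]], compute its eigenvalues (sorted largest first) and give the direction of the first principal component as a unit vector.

Step 1 — characteristic polynomial p(λ) = det(λI - Sigma) = λ³ - tr·λ² + c_1·λ - det, where tr = trace, c_1 = sum of the principal 2×2 minors, det = det(Sigma):
  tr = 3 + 6 + 3 = 12,
  c_1 = (3·6 - (2)²) + (3·3 - (0)²) + (6·3 - (-1)²) = 14 + 9 + 17 = 40,
  det = 3·(6·3 - (-1)²) - (2)·((2)·3 - (-1)·(0)) + (0)·((2)·(-1) - 6·(0)) = 3·(17) - (2)·(6) + (0)·(-2) = 39.
  So p(λ) = λ³ - 12λ² + 40λ - 39.
Step 2 — look for an integer root (rational root theorem: any rational root is an integer divisor of 39). Testing λ = 3:
  p(3) = 27 - 108 + 120 - 39 = 0  ✓
  Dividing out (λ - 3): p(λ) = (λ - 3)(λ² - 9λ + 13).
Step 3 — remaining eigenvalues from the quadratic λ² - 9λ + 13 = 0:
  Δ = 9² - 4·13 = 81 - 52 = 29,  λ = (9 ± √29)/2 = (9 ± 5.3852)/2 ≈ 7.1926 or 1.8074.
  Sorted: λ_1 = 7.1926,  λ_2 = 3,  λ_3 = 1.8074  (check: sum = 12 = tr ✓).

Step 4 — unit eigenvector for λ_1 ≈ 7.1926: v spans the null space of (Sigma - λ_1 I), whose rows are
  r_1 = (-4.1926, 2, 0),  r_2 = (2, -1.1926, -1),  r_3 = (0, -1, -4.1926).
  v is orthogonal to every row, so take v ∝ r_1 × r_2 = ((2)·(-1) - (0)·(-1.1926), (0)·(2) - (-4.1926)·(-1), (-4.1926)·(-1.1926) - (2)·(2)) ≈ (-2, -4.1926, 1).
  Rescale (multiply by -1 so the first nonzero entry is positive): u = (2, 4.1926, -1).
  ||u|| = √((2)² + (4.1926)² + (-1)²) = √(22.5777) ≈ 4.7516,  v_1 = u/||u|| ≈ (0.4209, 0.8824, -0.2105) (||v_1|| = 1).

λ_1 = 7.1926,  λ_2 = 3,  λ_3 = 1.8074;  v_1 ≈ (0.4209, 0.8824, -0.2105)


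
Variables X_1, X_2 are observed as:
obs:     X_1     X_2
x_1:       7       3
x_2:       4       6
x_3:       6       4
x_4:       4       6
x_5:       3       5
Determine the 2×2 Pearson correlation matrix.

Step 1 — column means:
  mean(X_1) = (7 + 4 + 6 + 4 + 3) / 5 = 24/5 = 4.8
  mean(X_2) = (3 + 6 + 4 + 6 + 5) / 5 = 24/5 = 4.8

Step 2 — sample variances and covariances s[i,j] = (1/(n-1)) · Σ_k (x_{k,i} - mean_i) · (x_{k,j} - mean_j), with n-1 = 4:
  s[X_1,X_1] = ((2.2)·(2.2) + (-0.8)·(-0.8) + (1.2)·(1.2) + (-0.8)·(-0.8) + (-1.8)·(-1.8)) / 4 = 10.8/4 = 2.7
  s[X_1,X_2] = ((2.2)·(-1.8) + (-0.8)·(1.2) + (1.2)·(-0.8) + (-0.8)·(1.2) + (-1.8)·(0.2)) / 4 = -7.2/4 = -1.8
  s[X_2,X_2] = ((-1.8)·(-1.8) + (1.2)·(1.2) + (-0.8)·(-0.8) + (1.2)·(1.2) + (0.2)·(0.2)) / 4 = 6.8/4 = 1.7
  Sample standard deviations s_i = √(s[i,i]):
  s(X_1) = √(2.7) = 1.6432
  s(X_2) = √(1.7) = 1.3038

Step 3 — r_{ij} = s_{ij} / (s_i · s_j):
  r[X_1,X_1] = 1 (diagonal).
  r[X_1,X_2] = -1.8 / (1.6432 · 1.3038) = -1.8 / 2.1424 = -0.8402
  r[X_2,X_2] = 1 (diagonal).

R is symmetric with unit diagonal. Assembling:

R = [[1, -0.8402],
 [-0.8402, 1]]


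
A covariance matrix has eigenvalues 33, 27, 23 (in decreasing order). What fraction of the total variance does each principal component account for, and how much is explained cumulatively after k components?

Step 1 — total variance = trace(Sigma) = Σ λ_i = 33 + 27 + 23 = 83.

Step 2 — fraction explained by component i = λ_i / Σ λ:
  PC1: 33/83 = 0.3976
  PC2: 27/83 = 0.3253
  PC3: 23/83 = 0.2771

Step 3 — cumulative fraction after k components = (λ_1 + ... + λ_k) / Σ λ:
  k = 1: 33/83 = 0.3976
  k = 2: (33 + 27)/83 = 60/83 = 0.7229
  k = 3: (33 + 27 + 23)/83 = 83/83 = 1

Summary (fraction, with percent):

explained: PC1 0.3976 (39.76%), PC2 0.3253 (32.53%), PC3 0.2771 (27.71%);  cumulative: 0.3976, 0.7229, 1


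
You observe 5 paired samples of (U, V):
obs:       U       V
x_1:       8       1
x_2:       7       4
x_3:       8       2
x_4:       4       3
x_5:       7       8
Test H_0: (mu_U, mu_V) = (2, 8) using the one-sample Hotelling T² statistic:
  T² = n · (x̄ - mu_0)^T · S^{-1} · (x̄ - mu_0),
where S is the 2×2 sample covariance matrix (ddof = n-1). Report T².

Step 1 — sample mean vector:
  mean(U) = (8 + 7 + 8 + 4 + 7) / 5 = 34/5 = 6.8
  mean(V) = (1 + 4 + 2 + 3 + 8) / 5 = 18/5 = 3.6
  x̄ = (6.8, 3.6),  deviation x̄ - mu_0 = (6.8, 3.6) - (2, 8) = (4.8, -4.4).

Step 2 — sample covariance matrix, S[i,j] = (1/(n-1)) · Σ_k (x_{k,i} - mean_i) · (x_{k,j} - mean_j), divisor n-1 = 4:
  S[U,U] = ((1.2)·(1.2) + (0.2)·(0.2) + (1.2)·(1.2) + (-2.8)·(-2.8) + (0.2)·(0.2)) / 4 = 10.8/4 = 2.7
  S[U,V] = ((1.2)·(-2.6) + (0.2)·(0.4) + (1.2)·(-1.6) + (-2.8)·(-0.6) + (0.2)·(4.4)) / 4 = -2.4/4 = -0.6
  S[V,V] = ((-2.6)·(-2.6) + (0.4)·(0.4) + (-1.6)·(-1.6) + (-0.6)·(-0.6) + (4.4)·(4.4)) / 4 = 29.2/4 = 7.3
  S = [[2.7, -0.6],
 [-0.6, 7.3]].

Step 3 — invert S. det(S) = 2.7·7.3 - (-0.6)² = 19.35.
  S^{-1} = (1/det) · [[d, -b], [-b, a]] = [[0.3773, 0.031],
 [0.031, 0.1395]].

Step 4 — quadratic form (x̄ - mu_0)^T · S^{-1} · (x̄ - mu_0):
  S^{-1} · (x̄ - mu_0) = (1.6744, -0.4651),
  (x̄ - mu_0)^T · [...] = (4.8)·(1.6744) + (-4.4)·(-0.4651) = 10.0837.

Step 5 — scale by n: T² = 5 · 10.0837 = 50.4186.

T² ≈ 50.4186


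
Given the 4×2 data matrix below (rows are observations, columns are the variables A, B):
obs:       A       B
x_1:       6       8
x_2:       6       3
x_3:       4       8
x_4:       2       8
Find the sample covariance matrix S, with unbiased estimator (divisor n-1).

Step 1 — column means:
  mean(A) = (6 + 6 + 4 + 2) / 4 = 18/4 = 4.5
  mean(B) = (8 + 3 + 8 + 8) / 4 = 27/4 = 6.75

Step 2 — sample covariance S[i,j] = (1/(n-1)) · Σ_k (x_{k,i} - mean_i) · (x_{k,j} - mean_j), with n-1 = 3.
  S[A,A] = ((1.5)·(1.5) + (1.5)·(1.5) + (-0.5)·(-0.5) + (-2.5)·(-2.5)) / 3 = 11/3 = 3.6667
  S[A,B] = ((1.5)·(1.25) + (1.5)·(-3.75) + (-0.5)·(1.25) + (-2.5)·(1.25)) / 3 = -7.5/3 = -2.5
  S[B,B] = ((1.25)·(1.25) + (-3.75)·(-3.75) + (1.25)·(1.25) + (1.25)·(1.25)) / 3 = 18.75/3 = 6.25

S is symmetric (S[j,i] = S[i,j]). Assembling:

S = [[3.6667, -2.5],
 [-2.5, 6.25]]


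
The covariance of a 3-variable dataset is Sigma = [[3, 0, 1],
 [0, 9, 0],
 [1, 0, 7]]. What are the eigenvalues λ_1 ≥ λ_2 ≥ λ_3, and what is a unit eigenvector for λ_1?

Step 1 — characteristic polynomial p(λ) = det(λI - Sigma) = λ³ - tr·λ² + c_1·λ - det, where tr = trace, c_1 = sum of the principal 2×2 minors, det = det(Sigma):
  tr = 3 + 9 + 7 = 19,
  c_1 = (3·9 - (0)²) + (3·7 - (1)²) + (9·7 - (0)²) = 27 + 20 + 63 = 110,
  det = 3·(9·7 - (0)²) - (0)·((0)·7 - (0)·(1)) + (1)·((0)·(0) - 9·(1)) = 3·(63) - (0)·(0) + (1)·(-9) = 180.
  So p(λ) = λ³ - 19λ² + 110λ - 180.
Step 2 — look for an integer root (rational root theorem: any rational root is an integer divisor of 180). Testing λ = 9:
  p(9) = 729 - 1539 + 990 - 180 = 0  ✓
  Dividing out (λ - 9): p(λ) = (λ - 9)(λ² - 10λ + 20).
Step 3 — remaining eigenvalues from the quadratic λ² - 10λ + 20 = 0:
  Δ = 10² - 4·20 = 100 - 80 = 20,  λ = (10 ± √20)/2 = (10 ± 4.4721)/2 ≈ 7.2361 or 2.7639.
  Sorted: λ_1 = 9,  λ_2 = 7.2361,  λ_3 = 2.7639  (check: sum = 19 = tr ✓).

Step 4 — unit eigenvector for λ_1 = 9: v spans the null space of (Sigma - λ_1 I), whose rows are
  r_1 = (-6, 0, 1),  r_2 = (0, 0, 0),  r_3 = (1, 0, -2).
  v is orthogonal to every row, so take v ∝ r_1 × r_3 = ((0)·(-2) - (1)·(0), (1)·(1) - (-6)·(-2), (-6)·(0) - (0)·(1)) = (0, -11, 0).
  Rescale (divide by 11; multiply by -1 so the first nonzero entry is positive): u = (0, 1, 0).
  ||u|| = √((0)² + (1)² + (0)²) = √(1) = 1,  v_1 = u/||u|| ≈ (0, 1, 0) (||v_1|| = 1).

λ_1 = 9,  λ_2 = 7.2361,  λ_3 = 2.7639;  v_1 ≈ (0, 1, 0)


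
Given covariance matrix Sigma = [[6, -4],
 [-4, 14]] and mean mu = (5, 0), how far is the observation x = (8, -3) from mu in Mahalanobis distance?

Step 1 — centre the observation: (x - mu) = (3, -3).

Step 2 — invert Sigma. det(Sigma) = 6·14 - (-4)² = 68.
  Sigma^{-1} = (1/det) · [[d, -b], [-b, a]] = [[0.2059, 0.0588],
 [0.0588, 0.0882]].

Step 3 — form the quadratic (x - mu)^T · Sigma^{-1} · (x - mu):
  Sigma^{-1} · (x - mu) = (0.4412, -0.0882).
  (x - mu)^T · [Sigma^{-1} · (x - mu)] = (3)·(0.4412) + (-3)·(-0.0882) = 1.5882.

Step 4 — take square root: d = √(1.5882) ≈ 1.2603.

d(x, mu) = √(1.5882) ≈ 1.2603


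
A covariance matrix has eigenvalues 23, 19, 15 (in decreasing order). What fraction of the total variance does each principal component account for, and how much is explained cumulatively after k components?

Step 1 — total variance = trace(Sigma) = Σ λ_i = 23 + 19 + 15 = 57.

Step 2 — fraction explained by component i = λ_i / Σ λ:
  PC1: 23/57 = 0.4035
  PC2: 19/57 = 0.3333
  PC3: 15/57 = 0.2632

Step 3 — cumulative fraction after k components = (λ_1 + ... + λ_k) / Σ λ:
  k = 1: 23/57 = 0.4035
  k = 2: (23 + 19)/57 = 42/57 = 0.7368
  k = 3: (23 + 19 + 15)/57 = 57/57 = 1

Summary (fraction, with percent):

explained: PC1 0.4035 (40.35%), PC2 0.3333 (33.33%), PC3 0.2632 (26.32%);  cumulative: 0.4035, 0.7368, 1


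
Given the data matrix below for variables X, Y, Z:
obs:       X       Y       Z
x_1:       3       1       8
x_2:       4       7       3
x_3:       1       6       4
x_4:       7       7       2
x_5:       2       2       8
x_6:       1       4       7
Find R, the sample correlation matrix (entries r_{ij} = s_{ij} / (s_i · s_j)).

Step 1 — column means:
  mean(X) = (3 + 4 + 1 + 7 + 2 + 1) / 6 = 18/6 = 3
  mean(Y) = (1 + 7 + 6 + 7 + 2 + 4) / 6 = 27/6 = 4.5
  mean(Z) = (8 + 3 + 4 + 2 + 8 + 7) / 6 = 32/6 = 5.3333

Step 2 — sample variances and covariances s[i,j] = (1/(n-1)) · Σ_k (x_{k,i} - mean_i) · (x_{k,j} - mean_j), with n-1 = 5:
  s[X,X] = ((0)·(0) + (1)·(1) + (-2)·(-2) + (4)·(4) + (-1)·(-1) + (-2)·(-2)) / 5 = 26/5 = 5.2
  s[X,Y] = ((0)·(-3.5) + (1)·(2.5) + (-2)·(1.5) + (4)·(2.5) + (-1)·(-2.5) + (-2)·(-0.5)) / 5 = 13/5 = 2.6
  s[X,Z] = ((0)·(2.6667) + (1)·(-2.3333) + (-2)·(-1.3333) + (4)·(-3.3333) + (-1)·(2.6667) + (-2)·(1.6667)) / 5 = -19/5 = -3.8
  s[Y,Y] = ((-3.5)·(-3.5) + (2.5)·(2.5) + (1.5)·(1.5) + (2.5)·(2.5) + (-2.5)·(-2.5) + (-0.5)·(-0.5)) / 5 = 33.5/5 = 6.7
  s[Y,Z] = ((-3.5)·(2.6667) + (2.5)·(-2.3333) + (1.5)·(-1.3333) + (2.5)·(-3.3333) + (-2.5)·(2.6667) + (-0.5)·(1.6667)) / 5 = -33/5 = -6.6
  s[Z,Z] = ((2.6667)·(2.6667) + (-2.3333)·(-2.3333) + (-1.3333)·(-1.3333) + (-3.3333)·(-3.3333) + (2.6667)·(2.6667) + (1.6667)·(1.6667)) / 5 = 35.3333/5 = 7.0667
  Sample standard deviations s_i = √(s[i,i]):
  s(X) = √(5.2) = 2.2804
  s(Y) = √(6.7) = 2.5884
  s(Z) = √(7.0667) = 2.6583

Step 3 — r_{ij} = s_{ij} / (s_i · s_j):
  r[X,X] = 1 (diagonal).
  r[X,Y] = 2.6 / (2.2804 · 2.5884) = 2.6 / 5.9025 = 0.4405
  r[X,Z] = -3.8 / (2.2804 · 2.6583) = -3.8 / 6.0619 = -0.6269
  r[Y,Y] = 1 (diagonal).
  r[Y,Z] = -6.6 / (2.5884 · 2.6583) = -6.6 / 6.8809 = -0.9592
  r[Z,Z] = 1 (diagonal).

R is symmetric with unit diagonal. Assembling:

R = [[1, 0.4405, -0.6269],
 [0.4405, 1, -0.9592],
 [-0.6269, -0.9592, 1]]


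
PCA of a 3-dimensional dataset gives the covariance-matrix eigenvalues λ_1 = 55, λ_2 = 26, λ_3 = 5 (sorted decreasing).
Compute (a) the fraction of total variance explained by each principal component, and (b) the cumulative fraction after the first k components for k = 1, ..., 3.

Step 1 — total variance = trace(Sigma) = Σ λ_i = 55 + 26 + 5 = 86.

Step 2 — fraction explained by component i = λ_i / Σ λ:
  PC1: 55/86 = 0.6395
  PC2: 26/86 = 0.3023
  PC3: 5/86 = 0.0581

Step 3 — cumulative fraction after k components = (λ_1 + ... + λ_k) / Σ λ:
  k = 1: 55/86 = 0.6395
  k = 2: (55 + 26)/86 = 81/86 = 0.9419
  k = 3: (55 + 26 + 5)/86 = 86/86 = 1

Summary (fraction, with percent):

explained: PC1 0.6395 (63.95%), PC2 0.3023 (30.23%), PC3 0.0581 (5.81%);  cumulative: 0.6395, 0.9419, 1


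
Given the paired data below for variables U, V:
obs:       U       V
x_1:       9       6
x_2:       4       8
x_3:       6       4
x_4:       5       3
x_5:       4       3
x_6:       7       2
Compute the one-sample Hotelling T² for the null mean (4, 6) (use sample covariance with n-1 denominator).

Step 1 — sample mean vector:
  mean(U) = (9 + 4 + 6 + 5 + 4 + 7) / 6 = 35/6 = 5.8333
  mean(V) = (6 + 8 + 4 + 3 + 3 + 2) / 6 = 26/6 = 4.3333
  x̄ = (5.8333, 4.3333),  deviation x̄ - mu_0 = (5.8333, 4.3333) - (4, 6) = (1.8333, -1.6667).

Step 2 — sample covariance matrix, S[i,j] = (1/(n-1)) · Σ_k (x_{k,i} - mean_i) · (x_{k,j} - mean_j), divisor n-1 = 5:
  S[U,U] = ((3.1667)·(3.1667) + (-1.8333)·(-1.8333) + (0.1667)·(0.1667) + (-0.8333)·(-0.8333) + (-1.8333)·(-1.8333) + (1.1667)·(1.1667)) / 5 = 18.8333/5 = 3.7667
  S[U,V] = ((3.1667)·(1.6667) + (-1.8333)·(3.6667) + (0.1667)·(-0.3333) + (-0.8333)·(-1.3333) + (-1.8333)·(-1.3333) + (1.1667)·(-2.3333)) / 5 = -0.6667/5 = -0.1333
  S[V,V] = ((1.6667)·(1.6667) + (3.6667)·(3.6667) + (-0.3333)·(-0.3333) + (-1.3333)·(-1.3333) + (-1.3333)·(-1.3333) + (-2.3333)·(-2.3333)) / 5 = 25.3333/5 = 5.0667
  S = [[3.7667, -0.1333],
 [-0.1333, 5.0667]].

Step 3 — invert S. det(S) = 3.7667·5.0667 - (-0.1333)² = 19.0667.
  S^{-1} = (1/det) · [[d, -b], [-b, a]] = [[0.2657, 0.007],
 [0.007, 0.1976]].

Step 4 — quadratic form (x̄ - mu_0)^T · S^{-1} · (x̄ - mu_0):
  S^{-1} · (x̄ - mu_0) = (0.4755, -0.3164),
  (x̄ - mu_0)^T · [...] = (1.8333)·(0.4755) + (-1.6667)·(-0.3164) = 1.3992.

Step 5 — scale by n: T² = 6 · 1.3992 = 8.3951.

T² ≈ 8.3951


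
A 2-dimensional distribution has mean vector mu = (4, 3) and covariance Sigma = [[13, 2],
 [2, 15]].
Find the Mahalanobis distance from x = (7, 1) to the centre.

Step 1 — centre the observation: (x - mu) = (3, -2).

Step 2 — invert Sigma. det(Sigma) = 13·15 - (2)² = 191.
  Sigma^{-1} = (1/det) · [[d, -b], [-b, a]] = [[0.0785, -0.0105],
 [-0.0105, 0.0681]].

Step 3 — form the quadratic (x - mu)^T · Sigma^{-1} · (x - mu):
  Sigma^{-1} · (x - mu) = (0.2565, -0.1675).
  (x - mu)^T · [Sigma^{-1} · (x - mu)] = (3)·(0.2565) + (-2)·(-0.1675) = 1.1047.

Step 4 — take square root: d = √(1.1047) ≈ 1.0511.

d(x, mu) = √(1.1047) ≈ 1.0511


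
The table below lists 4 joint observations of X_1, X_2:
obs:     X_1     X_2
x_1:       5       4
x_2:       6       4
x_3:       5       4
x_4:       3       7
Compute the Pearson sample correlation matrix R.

Step 1 — column means:
  mean(X_1) = (5 + 6 + 5 + 3) / 4 = 19/4 = 4.75
  mean(X_2) = (4 + 4 + 4 + 7) / 4 = 19/4 = 4.75

Step 2 — sample variances and covariances s[i,j] = (1/(n-1)) · Σ_k (x_{k,i} - mean_i) · (x_{k,j} - mean_j), with n-1 = 3:
  s[X_1,X_1] = ((0.25)·(0.25) + (1.25)·(1.25) + (0.25)·(0.25) + (-1.75)·(-1.75)) / 3 = 4.75/3 = 1.5833
  s[X_1,X_2] = ((0.25)·(-0.75) + (1.25)·(-0.75) + (0.25)·(-0.75) + (-1.75)·(2.25)) / 3 = -5.25/3 = -1.75
  s[X_2,X_2] = ((-0.75)·(-0.75) + (-0.75)·(-0.75) + (-0.75)·(-0.75) + (2.25)·(2.25)) / 3 = 6.75/3 = 2.25
  Sample standard deviations s_i = √(s[i,i]):
  s(X_1) = √(1.5833) = 1.2583
  s(X_2) = √(2.25) = 1.5

Step 3 — r_{ij} = s_{ij} / (s_i · s_j):
  r[X_1,X_1] = 1 (diagonal).
  r[X_1,X_2] = -1.75 / (1.2583 · 1.5) = -1.75 / 1.8875 = -0.9272
  r[X_2,X_2] = 1 (diagonal).

R is symmetric with unit diagonal. Assembling:

R = [[1, -0.9272],
 [-0.9272, 1]]


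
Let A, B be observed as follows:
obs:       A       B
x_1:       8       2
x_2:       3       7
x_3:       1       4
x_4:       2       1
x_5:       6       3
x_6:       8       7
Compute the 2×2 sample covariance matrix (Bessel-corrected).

Step 1 — column means:
  mean(A) = (8 + 3 + 1 + 2 + 6 + 8) / 6 = 28/6 = 4.6667
  mean(B) = (2 + 7 + 4 + 1 + 3 + 7) / 6 = 24/6 = 4

Step 2 — sample covariance S[i,j] = (1/(n-1)) · Σ_k (x_{k,i} - mean_i) · (x_{k,j} - mean_j), with n-1 = 5.
  S[A,A] = ((3.3333)·(3.3333) + (-1.6667)·(-1.6667) + (-3.6667)·(-3.6667) + (-2.6667)·(-2.6667) + (1.3333)·(1.3333) + (3.3333)·(3.3333)) / 5 = 47.3333/5 = 9.4667
  S[A,B] = ((3.3333)·(-2) + (-1.6667)·(3) + (-3.6667)·(0) + (-2.6667)·(-3) + (1.3333)·(-1) + (3.3333)·(3)) / 5 = 5/5 = 1
  S[B,B] = ((-2)·(-2) + (3)·(3) + (0)·(0) + (-3)·(-3) + (-1)·(-1) + (3)·(3)) / 5 = 32/5 = 6.4

S is symmetric (S[j,i] = S[i,j]). Assembling:

S = [[9.4667, 1],
 [1, 6.4]]


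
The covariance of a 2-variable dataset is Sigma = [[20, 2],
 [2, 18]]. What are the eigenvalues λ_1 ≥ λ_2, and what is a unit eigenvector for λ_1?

Step 1 — characteristic polynomial of 2×2 Sigma:
  det(Sigma - λI) = λ² - trace · λ + det = 0.
  trace = 20 + 18 = 38, det = 20·18 - (2)² = 356.
Step 2 — discriminant:
  Δ = trace² - 4·det = 1444 - 1424 = 20.
Step 3 — eigenvalues:
  λ = (trace ± √Δ)/2 = (38 ± 4.4721)/2,
  λ_1 = 21.2361,  λ_2 = 16.7639.

Step 4 — unit eigenvector for λ_1: solve (Sigma - λ_1 I)v = 0. First row:
  (20 - 21.2361)·v_x + (2)·v_y = 0, i.e. (-1.2361)·v_x + (2)·v_y = 0,
  so v ∝ (b, λ_1 - a) = (2, 1.2361) = u.
  ||u|| = √((2)² + (1.2361)²) = √(5.5279) ≈ 2.3511,
  v_1 = u/||u|| ≈ (0.8507, 0.5257) (||v_1|| = 1).

λ_1 = 21.2361,  λ_2 = 16.7639;  v_1 ≈ (0.8507, 0.5257)


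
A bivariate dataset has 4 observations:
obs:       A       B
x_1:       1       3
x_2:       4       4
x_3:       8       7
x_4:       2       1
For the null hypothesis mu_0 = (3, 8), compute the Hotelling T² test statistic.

Step 1 — sample mean vector:
  mean(A) = (1 + 4 + 8 + 2) / 4 = 15/4 = 3.75
  mean(B) = (3 + 4 + 7 + 1) / 4 = 15/4 = 3.75
  x̄ = (3.75, 3.75),  deviation x̄ - mu_0 = (3.75, 3.75) - (3, 8) = (0.75, -4.25).

Step 2 — sample covariance matrix, S[i,j] = (1/(n-1)) · Σ_k (x_{k,i} - mean_i) · (x_{k,j} - mean_j), divisor n-1 = 3:
  S[A,A] = ((-2.75)·(-2.75) + (0.25)·(0.25) + (4.25)·(4.25) + (-1.75)·(-1.75)) / 3 = 28.75/3 = 9.5833
  S[A,B] = ((-2.75)·(-0.75) + (0.25)·(0.25) + (4.25)·(3.25) + (-1.75)·(-2.75)) / 3 = 20.75/3 = 6.9167
  S[B,B] = ((-0.75)·(-0.75) + (0.25)·(0.25) + (3.25)·(3.25) + (-2.75)·(-2.75)) / 3 = 18.75/3 = 6.25
  S = [[9.5833, 6.9167],
 [6.9167, 6.25]].

Step 3 — invert S. det(S) = 9.5833·6.25 - (6.9167)² = 12.0556.
  S^{-1} = (1/det) · [[d, -b], [-b, a]] = [[0.5184, -0.5737],
 [-0.5737, 0.7949]].

Step 4 — quadratic form (x̄ - mu_0)^T · S^{-1} · (x̄ - mu_0):
  S^{-1} · (x̄ - mu_0) = (2.8272, -3.8088),
  (x̄ - mu_0)^T · [...] = (0.75)·(2.8272) + (-4.25)·(-3.8088) = 18.3076.

Step 5 — scale by n: T² = 4 · 18.3076 = 73.2304.

T² ≈ 73.2304


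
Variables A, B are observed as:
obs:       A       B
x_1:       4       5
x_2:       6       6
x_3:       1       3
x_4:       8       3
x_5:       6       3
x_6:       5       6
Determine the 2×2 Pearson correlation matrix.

Step 1 — column means:
  mean(A) = (4 + 6 + 1 + 8 + 6 + 5) / 6 = 30/6 = 5
  mean(B) = (5 + 6 + 3 + 3 + 3 + 6) / 6 = 26/6 = 4.3333

Step 2 — sample variances and covariances s[i,j] = (1/(n-1)) · Σ_k (x_{k,i} - mean_i) · (x_{k,j} - mean_j), with n-1 = 5:
  s[A,A] = ((-1)·(-1) + (1)·(1) + (-4)·(-4) + (3)·(3) + (1)·(1) + (0)·(0)) / 5 = 28/5 = 5.6
  s[A,B] = ((-1)·(0.6667) + (1)·(1.6667) + (-4)·(-1.3333) + (3)·(-1.3333) + (1)·(-1.3333) + (0)·(1.6667)) / 5 = 1/5 = 0.2
  s[B,B] = ((0.6667)·(0.6667) + (1.6667)·(1.6667) + (-1.3333)·(-1.3333) + (-1.3333)·(-1.3333) + (-1.3333)·(-1.3333) + (1.6667)·(1.6667)) / 5 = 11.3333/5 = 2.2667
  Sample standard deviations s_i = √(s[i,i]):
  s(A) = √(5.6) = 2.3664
  s(B) = √(2.2667) = 1.5055

Step 3 — r_{ij} = s_{ij} / (s_i · s_j):
  r[A,A] = 1 (diagonal).
  r[A,B] = 0.2 / (2.3664 · 1.5055) = 0.2 / 3.5628 = 0.0561
  r[B,B] = 1 (diagonal).

R is symmetric with unit diagonal. Assembling:

R = [[1, 0.0561],
 [0.0561, 1]]


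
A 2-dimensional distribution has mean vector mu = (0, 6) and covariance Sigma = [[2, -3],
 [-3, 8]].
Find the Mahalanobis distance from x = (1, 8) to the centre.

Step 1 — centre the observation: (x - mu) = (1, 2).

Step 2 — invert Sigma. det(Sigma) = 2·8 - (-3)² = 7.
  Sigma^{-1} = (1/det) · [[d, -b], [-b, a]] = [[1.1429, 0.4286],
 [0.4286, 0.2857]].

Step 3 — form the quadratic (x - mu)^T · Sigma^{-1} · (x - mu):
  Sigma^{-1} · (x - mu) = (2, 1).
  (x - mu)^T · [Sigma^{-1} · (x - mu)] = (1)·(2) + (2)·(1) = 4.

Step 4 — take square root: d = √(4) ≈ 2.

d(x, mu) = √(4) ≈ 2


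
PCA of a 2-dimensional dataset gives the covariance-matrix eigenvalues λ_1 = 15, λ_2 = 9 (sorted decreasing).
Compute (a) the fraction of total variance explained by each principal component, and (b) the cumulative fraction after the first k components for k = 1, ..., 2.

Step 1 — total variance = trace(Sigma) = Σ λ_i = 15 + 9 = 24.

Step 2 — fraction explained by component i = λ_i / Σ λ:
  PC1: 15/24 = 0.625
  PC2: 9/24 = 0.375

Step 3 — cumulative fraction after k components = (λ_1 + ... + λ_k) / Σ λ:
  k = 1: 15/24 = 0.625
  k = 2: (15 + 9)/24 = 24/24 = 1

Summary (fraction, with percent):

explained: PC1 0.625 (62.5%), PC2 0.375 (37.5%);  cumulative: 0.625, 1


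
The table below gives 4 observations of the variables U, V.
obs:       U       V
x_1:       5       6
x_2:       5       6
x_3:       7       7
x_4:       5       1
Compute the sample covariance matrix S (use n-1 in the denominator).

Step 1 — column means:
  mean(U) = (5 + 5 + 7 + 5) / 4 = 22/4 = 5.5
  mean(V) = (6 + 6 + 7 + 1) / 4 = 20/4 = 5

Step 2 — sample covariance S[i,j] = (1/(n-1)) · Σ_k (x_{k,i} - mean_i) · (x_{k,j} - mean_j), with n-1 = 3.
  S[U,U] = ((-0.5)·(-0.5) + (-0.5)·(-0.5) + (1.5)·(1.5) + (-0.5)·(-0.5)) / 3 = 3/3 = 1
  S[U,V] = ((-0.5)·(1) + (-0.5)·(1) + (1.5)·(2) + (-0.5)·(-4)) / 3 = 4/3 = 1.3333
  S[V,V] = ((1)·(1) + (1)·(1) + (2)·(2) + (-4)·(-4)) / 3 = 22/3 = 7.3333

S is symmetric (S[j,i] = S[i,j]). Assembling:

S = [[1, 1.3333],
 [1.3333, 7.3333]]


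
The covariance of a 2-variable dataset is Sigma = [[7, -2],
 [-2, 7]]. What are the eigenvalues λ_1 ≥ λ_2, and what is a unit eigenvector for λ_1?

Step 1 — characteristic polynomial of 2×2 Sigma:
  det(Sigma - λI) = λ² - trace · λ + det = 0.
  trace = 7 + 7 = 14, det = 7·7 - (-2)² = 45.
Step 2 — discriminant:
  Δ = trace² - 4·det = 196 - 180 = 16.
Step 3 — eigenvalues:
  λ = (trace ± √Δ)/2 = (14 ± 4)/2,
  λ_1 = 9,  λ_2 = 5.

Step 4 — unit eigenvector for λ_1: solve (Sigma - λ_1 I)v = 0. First row:
  (7 - 9)·v_x + (-2)·v_y = 0, i.e. (-2)·v_x + (-2)·v_y = 0,
  so v ∝ (b, λ_1 - a) = (-2, 2); multiply by -1 so the first entry is positive: u = (2, -2).
  ||u|| = √((2)² + (-2)²) = √(8) ≈ 2.8284,
  v_1 = u/||u|| ≈ (0.7071, -0.7071) (||v_1|| = 1).

λ_1 = 9,  λ_2 = 5;  v_1 ≈ (0.7071, -0.7071)


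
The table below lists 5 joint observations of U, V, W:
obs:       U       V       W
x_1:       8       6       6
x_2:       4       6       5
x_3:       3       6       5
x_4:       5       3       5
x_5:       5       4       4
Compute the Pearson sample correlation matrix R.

Step 1 — column means:
  mean(U) = (8 + 4 + 3 + 5 + 5) / 5 = 25/5 = 5
  mean(V) = (6 + 6 + 6 + 3 + 4) / 5 = 25/5 = 5
  mean(W) = (6 + 5 + 5 + 5 + 4) / 5 = 25/5 = 5

Step 2 — sample variances and covariances s[i,j] = (1/(n-1)) · Σ_k (x_{k,i} - mean_i) · (x_{k,j} - mean_j), with n-1 = 4:
  s[U,U] = ((3)·(3) + (-1)·(-1) + (-2)·(-2) + (0)·(0) + (0)·(0)) / 4 = 14/4 = 3.5
  s[U,V] = ((3)·(1) + (-1)·(1) + (-2)·(1) + (0)·(-2) + (0)·(-1)) / 4 = 0/4 = 0
  s[U,W] = ((3)·(1) + (-1)·(0) + (-2)·(0) + (0)·(0) + (0)·(-1)) / 4 = 3/4 = 0.75
  s[V,V] = ((1)·(1) + (1)·(1) + (1)·(1) + (-2)·(-2) + (-1)·(-1)) / 4 = 8/4 = 2
  s[V,W] = ((1)·(1) + (1)·(0) + (1)·(0) + (-2)·(0) + (-1)·(-1)) / 4 = 2/4 = 0.5
  s[W,W] = ((1)·(1) + (0)·(0) + (0)·(0) + (0)·(0) + (-1)·(-1)) / 4 = 2/4 = 0.5
  Sample standard deviations s_i = √(s[i,i]):
  s(U) = √(3.5) = 1.8708
  s(V) = √(2) = 1.4142
  s(W) = √(0.5) = 0.7071

Step 3 — r_{ij} = s_{ij} / (s_i · s_j):
  r[U,U] = 1 (diagonal).
  r[U,V] = 0 / (1.8708 · 1.4142) = 0 / 2.6458 = 0
  r[U,W] = 0.75 / (1.8708 · 0.7071) = 0.75 / 1.3229 = 0.5669
  r[V,V] = 1 (diagonal).
  r[V,W] = 0.5 / (1.4142 · 0.7071) = 0.5 / 1 = 0.5
  r[W,W] = 1 (diagonal).

R is symmetric with unit diagonal. Assembling:

R = [[1, 0, 0.5669],
 [0, 1, 0.5],
 [0.5669, 0.5, 1]]


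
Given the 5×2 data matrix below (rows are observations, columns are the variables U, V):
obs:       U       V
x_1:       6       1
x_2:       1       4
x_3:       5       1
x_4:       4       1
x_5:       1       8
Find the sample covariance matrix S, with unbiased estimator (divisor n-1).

Step 1 — column means:
  mean(U) = (6 + 1 + 5 + 4 + 1) / 5 = 17/5 = 3.4
  mean(V) = (1 + 4 + 1 + 1 + 8) / 5 = 15/5 = 3

Step 2 — sample covariance S[i,j] = (1/(n-1)) · Σ_k (x_{k,i} - mean_i) · (x_{k,j} - mean_j), with n-1 = 4.
  S[U,U] = ((2.6)·(2.6) + (-2.4)·(-2.4) + (1.6)·(1.6) + (0.6)·(0.6) + (-2.4)·(-2.4)) / 4 = 21.2/4 = 5.3
  S[U,V] = ((2.6)·(-2) + (-2.4)·(1) + (1.6)·(-2) + (0.6)·(-2) + (-2.4)·(5)) / 4 = -24/4 = -6
  S[V,V] = ((-2)·(-2) + (1)·(1) + (-2)·(-2) + (-2)·(-2) + (5)·(5)) / 4 = 38/4 = 9.5

S is symmetric (S[j,i] = S[i,j]). Assembling:

S = [[5.3, -6],
 [-6, 9.5]]


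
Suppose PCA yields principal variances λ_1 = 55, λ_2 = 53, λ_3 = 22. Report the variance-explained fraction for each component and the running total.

Step 1 — total variance = trace(Sigma) = Σ λ_i = 55 + 53 + 22 = 130.

Step 2 — fraction explained by component i = λ_i / Σ λ:
  PC1: 55/130 = 0.4231
  PC2: 53/130 = 0.4077
  PC3: 22/130 = 0.1692

Step 3 — cumulative fraction after k components = (λ_1 + ... + λ_k) / Σ λ:
  k = 1: 55/130 = 0.4231
  k = 2: (55 + 53)/130 = 108/130 = 0.8308
  k = 3: (55 + 53 + 22)/130 = 130/130 = 1

Summary (fraction, with percent):

explained: PC1 0.4231 (42.31%), PC2 0.4077 (40.77%), PC3 0.1692 (16.92%);  cumulative: 0.4231, 0.8308, 1


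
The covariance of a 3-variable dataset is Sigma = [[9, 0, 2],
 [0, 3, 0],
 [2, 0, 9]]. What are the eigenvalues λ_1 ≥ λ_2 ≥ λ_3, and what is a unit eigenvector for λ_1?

Step 1 — characteristic polynomial p(λ) = det(λI - Sigma) = λ³ - tr·λ² + c_1·λ - det, where tr = trace, c_1 = sum of the principal 2×2 minors, det = det(Sigma):
  tr = 9 + 3 + 9 = 21,
  c_1 = (9·3 - (0)²) + (9·9 - (2)²) + (3·9 - (0)²) = 27 + 77 + 27 = 131,
  det = 9·(3·9 - (0)²) - (0)·((0)·9 - (0)·(2)) + (2)·((0)·(0) - 3·(2)) = 9·(27) - (0)·(0) + (2)·(-6) = 231.
  So p(λ) = λ³ - 21λ² + 131λ - 231.
Step 2 — look for an integer root (rational root theorem: any rational root is an integer divisor of 231). Testing λ = 3:
  p(3) = 27 - 189 + 393 - 231 = 0  ✓
  Dividing out (λ - 3): p(λ) = (λ - 3)(λ² - 18λ + 77).
Step 3 — remaining eigenvalues from the quadratic λ² - 18λ + 77 = 0:
  Δ = 18² - 4·77 = 324 - 308 = 16,  λ = (18 ± √16)/2 = (18 ± 4)/2 = 11 or 7.
  Sorted: λ_1 = 11,  λ_2 = 7,  λ_3 = 3  (check: sum = 21 = tr ✓).

Step 4 — unit eigenvector for λ_1 = 11: v spans the null space of (Sigma - λ_1 I), whose rows are
  r_1 = (-2, 0, 2),  r_2 = (0, -8, 0),  r_3 = (2, 0, -2).
  v is orthogonal to every row, so take v ∝ r_1 × r_2 = ((0)·(0) - (2)·(-8), (2)·(0) - (-2)·(0), (-2)·(-8) - (0)·(0)) = (16, 0, 16).
  Rescale (divide by 16): u = (1, 0, 1).
  ||u|| = √((1)² + (0)² + (1)²) = √(2) ≈ 1.4142,  v_1 = u/||u|| ≈ (0.7071, 0, 0.7071) (||v_1|| = 1).

λ_1 = 11,  λ_2 = 7,  λ_3 = 3;  v_1 ≈ (0.7071, 0, 0.7071)


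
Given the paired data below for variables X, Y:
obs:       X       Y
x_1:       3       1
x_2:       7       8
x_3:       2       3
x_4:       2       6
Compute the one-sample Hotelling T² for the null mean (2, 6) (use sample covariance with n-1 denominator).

Step 1 — sample mean vector:
  mean(X) = (3 + 7 + 2 + 2) / 4 = 14/4 = 3.5
  mean(Y) = (1 + 8 + 3 + 6) / 4 = 18/4 = 4.5
  x̄ = (3.5, 4.5),  deviation x̄ - mu_0 = (3.5, 4.5) - (2, 6) = (1.5, -1.5).

Step 2 — sample covariance matrix, S[i,j] = (1/(n-1)) · Σ_k (x_{k,i} - mean_i) · (x_{k,j} - mean_j), divisor n-1 = 3:
  S[X,X] = ((-0.5)·(-0.5) + (3.5)·(3.5) + (-1.5)·(-1.5) + (-1.5)·(-1.5)) / 3 = 17/3 = 5.6667
  S[X,Y] = ((-0.5)·(-3.5) + (3.5)·(3.5) + (-1.5)·(-1.5) + (-1.5)·(1.5)) / 3 = 14/3 = 4.6667
  S[Y,Y] = ((-3.5)·(-3.5) + (3.5)·(3.5) + (-1.5)·(-1.5) + (1.5)·(1.5)) / 3 = 29/3 = 9.6667
  S = [[5.6667, 4.6667],
 [4.6667, 9.6667]].

Step 3 — invert S. det(S) = 5.6667·9.6667 - (4.6667)² = 33.
  S^{-1} = (1/det) · [[d, -b], [-b, a]] = [[0.2929, -0.1414],
 [-0.1414, 0.1717]].

Step 4 — quadratic form (x̄ - mu_0)^T · S^{-1} · (x̄ - mu_0):
  S^{-1} · (x̄ - mu_0) = (0.6515, -0.4697),
  (x̄ - mu_0)^T · [...] = (1.5)·(0.6515) + (-1.5)·(-0.4697) = 1.6818.

Step 5 — scale by n: T² = 4 · 1.6818 = 6.7273.

T² ≈ 6.7273


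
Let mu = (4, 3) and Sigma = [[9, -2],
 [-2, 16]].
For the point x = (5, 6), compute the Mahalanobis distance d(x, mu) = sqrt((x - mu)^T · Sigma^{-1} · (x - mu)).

Step 1 — centre the observation: (x - mu) = (1, 3).

Step 2 — invert Sigma. det(Sigma) = 9·16 - (-2)² = 140.
  Sigma^{-1} = (1/det) · [[d, -b], [-b, a]] = [[0.1143, 0.0143],
 [0.0143, 0.0643]].

Step 3 — form the quadratic (x - mu)^T · Sigma^{-1} · (x - mu):
  Sigma^{-1} · (x - mu) = (0.1571, 0.2071).
  (x - mu)^T · [Sigma^{-1} · (x - mu)] = (1)·(0.1571) + (3)·(0.2071) = 0.7786.

Step 4 — take square root: d = √(0.7786) ≈ 0.8824.

d(x, mu) = √(0.7786) ≈ 0.8824


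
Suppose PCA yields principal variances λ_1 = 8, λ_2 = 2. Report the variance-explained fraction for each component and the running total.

Step 1 — total variance = trace(Sigma) = Σ λ_i = 8 + 2 = 10.

Step 2 — fraction explained by component i = λ_i / Σ λ:
  PC1: 8/10 = 0.8
  PC2: 2/10 = 0.2

Step 3 — cumulative fraction after k components = (λ_1 + ... + λ_k) / Σ λ:
  k = 1: 8/10 = 0.8
  k = 2: (8 + 2)/10 = 10/10 = 1

Summary (fraction, with percent):

explained: PC1 0.8 (80%), PC2 0.2 (20%);  cumulative: 0.8, 1


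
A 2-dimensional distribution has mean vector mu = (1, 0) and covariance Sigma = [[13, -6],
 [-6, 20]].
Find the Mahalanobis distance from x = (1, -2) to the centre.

Step 1 — centre the observation: (x - mu) = (0, -2).

Step 2 — invert Sigma. det(Sigma) = 13·20 - (-6)² = 224.
  Sigma^{-1} = (1/det) · [[d, -b], [-b, a]] = [[0.0893, 0.0268],
 [0.0268, 0.058]].

Step 3 — form the quadratic (x - mu)^T · Sigma^{-1} · (x - mu):
  Sigma^{-1} · (x - mu) = (-0.0536, -0.1161).
  (x - mu)^T · [Sigma^{-1} · (x - mu)] = (0)·(-0.0536) + (-2)·(-0.1161) = 0.2321.

Step 4 — take square root: d = √(0.2321) ≈ 0.4818.

d(x, mu) = √(0.2321) ≈ 0.4818


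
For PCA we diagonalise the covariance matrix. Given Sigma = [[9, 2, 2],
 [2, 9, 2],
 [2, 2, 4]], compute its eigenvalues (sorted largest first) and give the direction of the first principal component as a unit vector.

Step 1 — characteristic polynomial p(λ) = det(λI - Sigma) = λ³ - tr·λ² + c_1·λ - det, where tr = trace, c_1 = sum of the principal 2×2 minors, det = det(Sigma):
  tr = 9 + 9 + 4 = 22,
  c_1 = (9·9 - (2)²) + (9·4 - (2)²) + (9·4 - (2)²) = 77 + 32 + 32 = 141,
  det = 9·(9·4 - (2)²) - (2)·((2)·4 - (2)·(2)) + (2)·((2)·(2) - 9·(2)) = 9·(32) - (2)·(4) + (2)·(-14) = 252.
  So p(λ) = λ³ - 22λ² + 141λ - 252.
Step 2 — look for an integer root (rational root theorem: any rational root is an integer divisor of 252). Testing λ = 3:
  p(3) = 27 - 198 + 423 - 252 = 0  ✓
  Dividing out (λ - 3): p(λ) = (λ - 3)(λ² - 19λ + 84).
Step 3 — remaining eigenvalues from the quadratic λ² - 19λ + 84 = 0:
  Δ = 19² - 4·84 = 361 - 336 = 25,  λ = (19 ± √25)/2 = (19 ± 5)/2 = 12 or 7.
  Sorted: λ_1 = 12,  λ_2 = 7,  λ_3 = 3  (check: sum = 22 = tr ✓).

Step 4 — unit eigenvector for λ_1 = 12: v spans the null space of (Sigma - λ_1 I), whose rows are
  r_1 = (-3, 2, 2),  r_2 = (2, -3, 2),  r_3 = (2, 2, -8).
  v is orthogonal to every row, so take v ∝ r_1 × r_2 = ((2)·(2) - (2)·(-3), (2)·(2) - (-3)·(2), (-3)·(-3) - (2)·(2)) = (10, 10, 5).
  Rescale (divide by 5): u = (2, 2, 1).
  ||u|| = √((2)² + (2)² + (1)²) = √(9) = 3,  v_1 = u/||u|| ≈ (0.6667, 0.6667, 0.3333) (||v_1|| = 1).

λ_1 = 12,  λ_2 = 7,  λ_3 = 3;  v_1 ≈ (0.6667, 0.6667, 0.3333)


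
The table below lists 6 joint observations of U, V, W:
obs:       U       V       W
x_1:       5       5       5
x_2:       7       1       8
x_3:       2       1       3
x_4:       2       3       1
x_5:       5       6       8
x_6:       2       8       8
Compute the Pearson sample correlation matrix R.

Step 1 — column means:
  mean(U) = (5 + 7 + 2 + 2 + 5 + 2) / 6 = 23/6 = 3.8333
  mean(V) = (5 + 1 + 1 + 3 + 6 + 8) / 6 = 24/6 = 4
  mean(W) = (5 + 8 + 3 + 1 + 8 + 8) / 6 = 33/6 = 5.5

Step 2 — sample variances and covariances s[i,j] = (1/(n-1)) · Σ_k (x_{k,i} - mean_i) · (x_{k,j} - mean_j), with n-1 = 5:
  s[U,U] = ((1.1667)·(1.1667) + (3.1667)·(3.1667) + (-1.8333)·(-1.8333) + (-1.8333)·(-1.8333) + (1.1667)·(1.1667) + (-1.8333)·(-1.8333)) / 5 = 22.8333/5 = 4.5667
  s[U,V] = ((1.1667)·(1) + (3.1667)·(-3) + (-1.8333)·(-3) + (-1.8333)·(-1) + (1.1667)·(2) + (-1.8333)·(4)) / 5 = -6/5 = -1.2
  s[U,W] = ((1.1667)·(-0.5) + (3.1667)·(2.5) + (-1.8333)·(-2.5) + (-1.8333)·(-4.5) + (1.1667)·(2.5) + (-1.8333)·(2.5)) / 5 = 18.5/5 = 3.7
  s[V,V] = ((1)·(1) + (-3)·(-3) + (-3)·(-3) + (-1)·(-1) + (2)·(2) + (4)·(4)) / 5 = 40/5 = 8
  s[V,W] = ((1)·(-0.5) + (-3)·(2.5) + (-3)·(-2.5) + (-1)·(-4.5) + (2)·(2.5) + (4)·(2.5)) / 5 = 19/5 = 3.8
  s[W,W] = ((-0.5)·(-0.5) + (2.5)·(2.5) + (-2.5)·(-2.5) + (-4.5)·(-4.5) + (2.5)·(2.5) + (2.5)·(2.5)) / 5 = 45.5/5 = 9.1
  Sample standard deviations s_i = √(s[i,i]):
  s(U) = √(4.5667) = 2.137
  s(V) = √(8) = 2.8284
  s(W) = √(9.1) = 3.0166

Step 3 — r_{ij} = s_{ij} / (s_i · s_j):
  r[U,U] = 1 (diagonal).
  r[U,V] = -1.2 / (2.137 · 2.8284) = -1.2 / 6.0443 = -0.1985
  r[U,W] = 3.7 / (2.137 · 3.0166) = 3.7 / 6.4464 = 0.574
  r[V,V] = 1 (diagonal).
  r[V,W] = 3.8 / (2.8284 · 3.0166) = 3.8 / 8.5323 = 0.4454
  r[W,W] = 1 (diagonal).

R is symmetric with unit diagonal. Assembling:

R = [[1, -0.1985, 0.574],
 [-0.1985, 1, 0.4454],
 [0.574, 0.4454, 1]]


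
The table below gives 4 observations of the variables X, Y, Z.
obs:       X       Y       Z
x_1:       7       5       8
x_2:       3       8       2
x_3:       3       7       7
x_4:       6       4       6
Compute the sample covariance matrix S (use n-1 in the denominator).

Step 1 — column means:
  mean(X) = (7 + 3 + 3 + 6) / 4 = 19/4 = 4.75
  mean(Y) = (5 + 8 + 7 + 4) / 4 = 24/4 = 6
  mean(Z) = (8 + 2 + 7 + 6) / 4 = 23/4 = 5.75

Step 2 — sample covariance S[i,j] = (1/(n-1)) · Σ_k (x_{k,i} - mean_i) · (x_{k,j} - mean_j), with n-1 = 3.
  S[X,X] = ((2.25)·(2.25) + (-1.75)·(-1.75) + (-1.75)·(-1.75) + (1.25)·(1.25)) / 3 = 12.75/3 = 4.25
  S[X,Y] = ((2.25)·(-1) + (-1.75)·(2) + (-1.75)·(1) + (1.25)·(-2)) / 3 = -10/3 = -3.3333
  S[X,Z] = ((2.25)·(2.25) + (-1.75)·(-3.75) + (-1.75)·(1.25) + (1.25)·(0.25)) / 3 = 9.75/3 = 3.25
  S[Y,Y] = ((-1)·(-1) + (2)·(2) + (1)·(1) + (-2)·(-2)) / 3 = 10/3 = 3.3333
  S[Y,Z] = ((-1)·(2.25) + (2)·(-3.75) + (1)·(1.25) + (-2)·(0.25)) / 3 = -9/3 = -3
  S[Z,Z] = ((2.25)·(2.25) + (-3.75)·(-3.75) + (1.25)·(1.25) + (0.25)·(0.25)) / 3 = 20.75/3 = 6.9167

S is symmetric (S[j,i] = S[i,j]). Assembling:

S = [[4.25, -3.3333, 3.25],
 [-3.3333, 3.3333, -3],
 [3.25, -3, 6.9167]]
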